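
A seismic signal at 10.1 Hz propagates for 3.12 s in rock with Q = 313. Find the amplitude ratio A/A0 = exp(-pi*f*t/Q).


pi*f*t/Q = pi*10.1*3.12/313 = 0.316287
A/A0 = exp(-0.316287) = 0.72885

0.72885


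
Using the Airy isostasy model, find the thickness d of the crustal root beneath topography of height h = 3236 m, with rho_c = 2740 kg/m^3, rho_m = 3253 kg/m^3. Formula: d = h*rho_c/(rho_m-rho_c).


rho_m - rho_c = 3253 - 2740 = 513
d = 3236 * 2740 / 513
= 8866640 / 513
= 17283.9 m

17283.9


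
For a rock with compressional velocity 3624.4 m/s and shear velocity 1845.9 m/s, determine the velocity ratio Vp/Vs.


Vp/Vs = 3624.4 / 1845.9
= 1.9635

1.9635


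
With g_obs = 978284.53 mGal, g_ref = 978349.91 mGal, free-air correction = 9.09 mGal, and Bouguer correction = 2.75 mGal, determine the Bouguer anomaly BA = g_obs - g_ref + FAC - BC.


BA = g_obs - g_ref + FAC - BC
= 978284.53 - 978349.91 + 9.09 - 2.75
= -59.04 mGal

-59.04


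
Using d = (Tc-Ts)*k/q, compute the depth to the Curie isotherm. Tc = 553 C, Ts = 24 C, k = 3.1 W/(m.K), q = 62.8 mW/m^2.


T_Curie - T_surf = 553 - 24 = 529 C
Convert q to W/m^2: 62.8 mW/m^2 = 0.0628 W/m^2
d = 529 * 3.1 / 0.0628 = 26113.06 m

26113.06


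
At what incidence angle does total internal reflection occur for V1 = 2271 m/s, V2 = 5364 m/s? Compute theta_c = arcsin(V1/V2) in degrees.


V1/V2 = 2271/5364 = 0.423378
theta_c = arcsin(0.423378) = 25.048 degrees

25.048


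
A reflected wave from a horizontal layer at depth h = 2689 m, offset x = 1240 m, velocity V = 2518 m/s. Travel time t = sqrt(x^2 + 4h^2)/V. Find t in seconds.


x^2 + 4h^2 = 1240^2 + 4*2689^2 = 1537600 + 28922884 = 30460484
sqrt(30460484) = 5519.1017
t = 5519.1017 / 2518 = 2.1919 s

2.1919


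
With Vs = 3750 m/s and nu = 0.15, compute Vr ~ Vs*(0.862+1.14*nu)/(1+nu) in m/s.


Numerator factor = 0.862 + 1.14*0.15 = 1.033
Denominator = 1 + 0.15 = 1.15
Vr = 3750 * 1.033 / 1.15 = 3368.48 m/s

3368.48


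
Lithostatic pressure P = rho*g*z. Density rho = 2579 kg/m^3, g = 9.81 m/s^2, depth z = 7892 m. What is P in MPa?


P = rho * g * z / 1e6
= 2579 * 9.81 * 7892 / 1e6
= 199667521.08 / 1e6
= 199.6675 MPa

199.6675


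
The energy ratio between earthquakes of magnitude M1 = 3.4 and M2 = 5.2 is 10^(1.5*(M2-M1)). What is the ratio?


M2 - M1 = 5.2 - 3.4 = 1.8
1.5 * 1.8 = 2.7
ratio = 10^2.7 = 501.19

501.19


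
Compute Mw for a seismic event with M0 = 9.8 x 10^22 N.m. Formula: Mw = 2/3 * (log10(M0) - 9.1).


log10(M0) = log10(9.8 x 10^22) = 22.9912
Mw = 2/3 * (22.9912 - 9.1)
= 2/3 * 13.8912
= 9.26

9.26


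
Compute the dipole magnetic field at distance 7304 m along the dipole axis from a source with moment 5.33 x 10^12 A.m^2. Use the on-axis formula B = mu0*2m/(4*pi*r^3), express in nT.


m = 5.33 x 10^12 = 5330000000000 A.m^2
2m = 10660000000000 A.m^2
r^3 = 7304^3 = 389656830464
B = (4pi*10^-7) * 10660000000000 / (4*pi * 389656830464) * 1e9
= 13395751.074907 / 4896572144027.14 * 1e9
= 2735.7406 nT

2735.7406


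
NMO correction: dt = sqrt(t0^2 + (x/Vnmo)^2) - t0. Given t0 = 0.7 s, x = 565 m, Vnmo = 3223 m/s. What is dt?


x/Vnmo = 565/3223 = 0.175303
(x/Vnmo)^2 = 0.030731
t0^2 = 0.49
sqrt(0.49 + 0.030731) = 0.721617
dt = 0.721617 - 0.7 = 0.021617

0.021617


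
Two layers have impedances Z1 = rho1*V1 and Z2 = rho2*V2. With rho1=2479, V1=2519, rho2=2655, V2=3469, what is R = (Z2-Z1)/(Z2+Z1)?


Z1 = 2479 * 2519 = 6244601
Z2 = 2655 * 3469 = 9210195
R = (9210195 - 6244601) / (9210195 + 6244601) = 2965594 / 15454796 = 0.1919

0.1919


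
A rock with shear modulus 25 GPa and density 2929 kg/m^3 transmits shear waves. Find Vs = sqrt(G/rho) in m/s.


Convert G to Pa: G = 25e9 Pa
Compute G/rho = 25e9 / 2929 = 8535336.2922
Vs = sqrt(8535336.2922) = 2921.53 m/s

2921.53


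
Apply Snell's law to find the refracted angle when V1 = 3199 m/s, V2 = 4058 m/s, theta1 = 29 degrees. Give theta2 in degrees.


sin(theta1) = sin(29 deg) = 0.48481
sin(theta2) = V2/V1 * sin(theta1) = 4058/3199 * 0.48481 = 0.614991
theta2 = arcsin(0.614991) = 37.9513 degrees

37.9513


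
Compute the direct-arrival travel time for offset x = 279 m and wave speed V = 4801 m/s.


t = x / V
= 279 / 4801
= 0.0581 s

0.0581


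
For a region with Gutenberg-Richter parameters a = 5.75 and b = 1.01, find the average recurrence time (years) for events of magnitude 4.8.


log10(N) = 5.75 - 1.01*4.8 = 0.902
N = 10^0.902 = 7.979947
T = 1/N = 1/7.979947 = 0.1253 years

0.1253


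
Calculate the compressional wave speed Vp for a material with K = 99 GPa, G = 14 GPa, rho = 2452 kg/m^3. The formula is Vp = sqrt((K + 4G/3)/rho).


First compute the effective modulus:
K + 4G/3 = 99e9 + 4*14e9/3 = 117666666666.67 Pa
Then divide by density:
117666666666.67 / 2452 = 47988036.9766 Pa/(kg/m^3)
Take the square root:
Vp = sqrt(47988036.9766) = 6927.34 m/s

6927.34


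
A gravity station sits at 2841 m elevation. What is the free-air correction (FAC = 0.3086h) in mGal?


FAC = 0.3086 * h
= 0.3086 * 2841
= 876.7326 mGal

876.7326


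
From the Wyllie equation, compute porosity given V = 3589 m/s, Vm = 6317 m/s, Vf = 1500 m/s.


1/V - 1/Vm = 1/3589 - 1/6317 = 0.00012033
1/Vf - 1/Vm = 1/1500 - 1/6317 = 0.00050836
phi = 0.00012033 / 0.00050836 = 0.2367

0.2367


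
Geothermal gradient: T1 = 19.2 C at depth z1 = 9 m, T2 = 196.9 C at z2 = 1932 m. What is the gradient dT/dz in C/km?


dT = 196.9 - 19.2 = 177.7 C
dz = 1932 - 9 = 1923 m
gradient = dT/dz * 1000 = 177.7/1923 * 1000 = 92.4077 C/km

92.4077


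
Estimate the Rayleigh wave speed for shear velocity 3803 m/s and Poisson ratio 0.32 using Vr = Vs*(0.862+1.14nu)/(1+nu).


Numerator factor = 0.862 + 1.14*0.32 = 1.2268
Denominator = 1 + 0.32 = 1.32
Vr = 3803 * 1.2268 / 1.32 = 3534.49 m/s

3534.49


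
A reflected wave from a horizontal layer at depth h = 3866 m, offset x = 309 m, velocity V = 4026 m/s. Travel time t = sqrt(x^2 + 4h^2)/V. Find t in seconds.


x^2 + 4h^2 = 309^2 + 4*3866^2 = 95481 + 59783824 = 59879305
sqrt(59879305) = 7738.1719
t = 7738.1719 / 4026 = 1.922 s

1.922


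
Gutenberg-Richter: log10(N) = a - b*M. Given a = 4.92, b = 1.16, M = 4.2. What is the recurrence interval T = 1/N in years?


log10(N) = 4.92 - 1.16*4.2 = 0.048
N = 10^0.048 = 1.116863
T = 1/N = 1/1.116863 = 0.8954 years

0.8954


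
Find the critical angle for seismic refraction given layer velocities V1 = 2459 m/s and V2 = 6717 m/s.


V1/V2 = 2459/6717 = 0.366086
theta_c = arcsin(0.366086) = 21.4744 degrees

21.4744


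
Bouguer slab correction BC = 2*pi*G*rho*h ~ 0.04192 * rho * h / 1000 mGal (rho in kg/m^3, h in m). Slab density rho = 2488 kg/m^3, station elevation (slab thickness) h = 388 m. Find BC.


BC = 0.04192 * rho * h / 1000
= 0.04192 * 2488 * 388 / 1000
= 40.4672 mGal

40.4672


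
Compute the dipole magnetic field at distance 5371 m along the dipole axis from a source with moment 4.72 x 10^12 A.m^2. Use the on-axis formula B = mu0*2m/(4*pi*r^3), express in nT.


m = 4.72 x 10^12 = 4720000000000 A.m^2
2m = 9440000000000 A.m^2
r^3 = 5371^3 = 154940679811
B = (4pi*10^-7) * 9440000000000 / (4*pi * 154940679811) * 1e9
= 11862653.859955 / 1947042005745.78 * 1e9
= 6092.6543 nT

6092.6543


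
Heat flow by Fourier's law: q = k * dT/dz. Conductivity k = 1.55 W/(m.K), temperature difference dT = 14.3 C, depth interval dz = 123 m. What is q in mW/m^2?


q = k * dT / dz * 1000
= 1.55 * 14.3 / 123 * 1000
= 0.180203 * 1000
= 180.2033 mW/m^2

180.2033


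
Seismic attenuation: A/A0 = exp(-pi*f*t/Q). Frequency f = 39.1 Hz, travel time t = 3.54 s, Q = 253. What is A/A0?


pi*f*t/Q = pi*39.1*3.54/253 = 1.718737
A/A0 = exp(-1.718737) = 0.179292

0.179292


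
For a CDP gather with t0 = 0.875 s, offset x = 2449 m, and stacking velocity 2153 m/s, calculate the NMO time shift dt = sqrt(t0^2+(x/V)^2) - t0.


x/Vnmo = 2449/2153 = 1.137483
(x/Vnmo)^2 = 1.293867
t0^2 = 0.765625
sqrt(0.765625 + 1.293867) = 1.435093
dt = 1.435093 - 0.875 = 0.560093

0.560093


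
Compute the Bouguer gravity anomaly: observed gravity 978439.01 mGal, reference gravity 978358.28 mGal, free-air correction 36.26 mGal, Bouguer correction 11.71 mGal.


BA = g_obs - g_ref + FAC - BC
= 978439.01 - 978358.28 + 36.26 - 11.71
= 105.28 mGal

105.28


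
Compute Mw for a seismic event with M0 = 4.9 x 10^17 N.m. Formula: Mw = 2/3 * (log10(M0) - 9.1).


log10(M0) = log10(4.9 x 10^17) = 17.6902
Mw = 2/3 * (17.6902 - 9.1)
= 2/3 * 8.5902
= 5.73

5.73


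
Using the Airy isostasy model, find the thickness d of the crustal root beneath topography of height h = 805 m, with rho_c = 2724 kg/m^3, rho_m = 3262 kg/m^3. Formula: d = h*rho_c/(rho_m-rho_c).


rho_m - rho_c = 3262 - 2724 = 538
d = 805 * 2724 / 538
= 2192820 / 538
= 4075.87 m

4075.87


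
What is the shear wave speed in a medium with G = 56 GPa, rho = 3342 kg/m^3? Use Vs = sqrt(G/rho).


Convert G to Pa: G = 56e9 Pa
Compute G/rho = 56e9 / 3342 = 16756433.2735
Vs = sqrt(16756433.2735) = 4093.46 m/s

4093.46


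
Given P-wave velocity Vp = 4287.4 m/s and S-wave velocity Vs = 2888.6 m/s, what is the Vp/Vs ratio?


Vp/Vs = 4287.4 / 2888.6
= 1.4842

1.4842


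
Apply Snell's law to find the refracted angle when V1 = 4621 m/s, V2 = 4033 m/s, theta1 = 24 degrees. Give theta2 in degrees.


sin(theta1) = sin(24 deg) = 0.406737
sin(theta2) = V2/V1 * sin(theta1) = 4033/4621 * 0.406737 = 0.354981
theta2 = arcsin(0.354981) = 20.7923 degrees

20.7923


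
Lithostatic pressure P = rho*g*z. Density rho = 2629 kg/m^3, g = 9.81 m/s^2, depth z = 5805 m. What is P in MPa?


P = rho * g * z / 1e6
= 2629 * 9.81 * 5805 / 1e6
= 149713794.45 / 1e6
= 149.7138 MPa

149.7138


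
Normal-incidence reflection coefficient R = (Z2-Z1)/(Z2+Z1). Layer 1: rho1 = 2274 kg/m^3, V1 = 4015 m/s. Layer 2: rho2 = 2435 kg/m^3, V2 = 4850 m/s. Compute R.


Z1 = 2274 * 4015 = 9130110
Z2 = 2435 * 4850 = 11809750
R = (11809750 - 9130110) / (11809750 + 9130110) = 2679640 / 20939860 = 0.128

0.128


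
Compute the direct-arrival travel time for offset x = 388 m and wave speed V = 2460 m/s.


t = x / V
= 388 / 2460
= 0.1577 s

0.1577


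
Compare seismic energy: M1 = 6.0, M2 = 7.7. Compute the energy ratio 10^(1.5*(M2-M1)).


M2 - M1 = 7.7 - 6.0 = 1.7
1.5 * 1.7 = 2.55
ratio = 10^2.55 = 354.81

354.81


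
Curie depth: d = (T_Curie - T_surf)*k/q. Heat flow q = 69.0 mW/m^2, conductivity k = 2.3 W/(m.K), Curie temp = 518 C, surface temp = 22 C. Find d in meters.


T_Curie - T_surf = 518 - 22 = 496 C
Convert q to W/m^2: 69.0 mW/m^2 = 0.069 W/m^2
d = 496 * 2.3 / 0.069 = 16533.33 m

16533.33


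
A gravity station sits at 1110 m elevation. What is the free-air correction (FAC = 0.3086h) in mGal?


FAC = 0.3086 * h
= 0.3086 * 1110
= 342.546 mGal

342.546


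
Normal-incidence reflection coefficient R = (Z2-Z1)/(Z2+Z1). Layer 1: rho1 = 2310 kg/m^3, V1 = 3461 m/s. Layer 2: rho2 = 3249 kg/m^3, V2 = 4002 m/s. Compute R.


Z1 = 2310 * 3461 = 7994910
Z2 = 3249 * 4002 = 13002498
R = (13002498 - 7994910) / (13002498 + 7994910) = 5007588 / 20997408 = 0.2385

0.2385


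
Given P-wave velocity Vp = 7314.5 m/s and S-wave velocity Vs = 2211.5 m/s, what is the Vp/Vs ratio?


Vp/Vs = 7314.5 / 2211.5
= 3.3075

3.3075


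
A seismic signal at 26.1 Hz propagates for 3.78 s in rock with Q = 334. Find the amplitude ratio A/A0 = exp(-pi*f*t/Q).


pi*f*t/Q = pi*26.1*3.78/334 = 0.927974
A/A0 = exp(-0.927974) = 0.395354

0.395354


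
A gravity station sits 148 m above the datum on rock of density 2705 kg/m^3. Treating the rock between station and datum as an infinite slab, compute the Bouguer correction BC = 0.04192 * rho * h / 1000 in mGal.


BC = 0.04192 * rho * h / 1000
= 0.04192 * 2705 * 148 / 1000
= 16.7823 mGal

16.7823


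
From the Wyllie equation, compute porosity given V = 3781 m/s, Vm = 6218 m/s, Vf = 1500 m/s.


1/V - 1/Vm = 1/3781 - 1/6218 = 0.00010366
1/Vf - 1/Vm = 1/1500 - 1/6218 = 0.00050584
phi = 0.00010366 / 0.00050584 = 0.2049

0.2049


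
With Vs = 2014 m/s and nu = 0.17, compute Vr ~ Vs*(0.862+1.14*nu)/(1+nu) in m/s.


Numerator factor = 0.862 + 1.14*0.17 = 1.0558
Denominator = 1 + 0.17 = 1.17
Vr = 2014 * 1.0558 / 1.17 = 1817.42 m/s

1817.42


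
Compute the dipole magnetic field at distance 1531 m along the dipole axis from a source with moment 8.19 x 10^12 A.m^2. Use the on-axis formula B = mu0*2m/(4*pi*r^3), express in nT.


m = 8.19 x 10^12 = 8190000000000 A.m^2
2m = 16380000000000 A.m^2
r^3 = 1531^3 = 3588604291
B = (4pi*10^-7) * 16380000000000 / (4*pi * 3588604291) * 1e9
= 20583715.06632 / 45095731508.99 * 1e9
= 456444.8647 nT

456444.8647


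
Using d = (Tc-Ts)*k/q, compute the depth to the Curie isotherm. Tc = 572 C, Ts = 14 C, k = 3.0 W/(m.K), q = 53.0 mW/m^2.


T_Curie - T_surf = 572 - 14 = 558 C
Convert q to W/m^2: 53.0 mW/m^2 = 0.053 W/m^2
d = 558 * 3.0 / 0.053 = 31584.91 m

31584.91


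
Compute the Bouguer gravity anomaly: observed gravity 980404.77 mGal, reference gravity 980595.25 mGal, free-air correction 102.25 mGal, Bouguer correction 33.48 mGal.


BA = g_obs - g_ref + FAC - BC
= 980404.77 - 980595.25 + 102.25 - 33.48
= -121.71 mGal

-121.71


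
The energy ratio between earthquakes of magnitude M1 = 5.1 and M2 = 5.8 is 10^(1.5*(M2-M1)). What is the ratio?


M2 - M1 = 5.8 - 5.1 = 0.7
1.5 * 0.7 = 1.05
ratio = 10^1.05 = 11.22

11.22


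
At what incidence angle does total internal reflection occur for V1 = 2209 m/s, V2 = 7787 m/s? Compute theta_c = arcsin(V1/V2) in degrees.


V1/V2 = 2209/7787 = 0.283678
theta_c = arcsin(0.283678) = 16.4798 degrees

16.4798


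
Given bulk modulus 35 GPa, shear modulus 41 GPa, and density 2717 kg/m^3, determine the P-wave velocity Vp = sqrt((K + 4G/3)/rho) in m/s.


First compute the effective modulus:
K + 4G/3 = 35e9 + 4*41e9/3 = 89666666666.67 Pa
Then divide by density:
89666666666.67 / 2717 = 33002085.6337 Pa/(kg/m^3)
Take the square root:
Vp = sqrt(33002085.6337) = 5744.74 m/s

5744.74


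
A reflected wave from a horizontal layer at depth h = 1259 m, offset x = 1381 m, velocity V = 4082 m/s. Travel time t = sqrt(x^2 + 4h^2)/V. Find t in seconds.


x^2 + 4h^2 = 1381^2 + 4*1259^2 = 1907161 + 6340324 = 8247485
sqrt(8247485) = 2871.8435
t = 2871.8435 / 4082 = 0.7035 s

0.7035


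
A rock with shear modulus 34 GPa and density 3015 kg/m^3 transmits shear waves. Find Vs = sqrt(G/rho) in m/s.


Convert G to Pa: G = 34e9 Pa
Compute G/rho = 34e9 / 3015 = 11276948.5904
Vs = sqrt(11276948.5904) = 3358.12 m/s

3358.12


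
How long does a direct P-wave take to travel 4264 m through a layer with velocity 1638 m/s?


t = x / V
= 4264 / 1638
= 2.6032 s

2.6032


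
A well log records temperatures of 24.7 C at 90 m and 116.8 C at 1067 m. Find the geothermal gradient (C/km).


dT = 116.8 - 24.7 = 92.1 C
dz = 1067 - 90 = 977 m
gradient = dT/dz * 1000 = 92.1/977 * 1000 = 94.2682 C/km

94.2682


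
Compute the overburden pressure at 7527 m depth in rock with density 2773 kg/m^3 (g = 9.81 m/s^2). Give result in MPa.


P = rho * g * z / 1e6
= 2773 * 9.81 * 7527 / 1e6
= 204757959.51 / 1e6
= 204.758 MPa

204.758


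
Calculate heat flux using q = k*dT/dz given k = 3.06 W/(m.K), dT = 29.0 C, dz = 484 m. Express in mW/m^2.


q = k * dT / dz * 1000
= 3.06 * 29.0 / 484 * 1000
= 0.183347 * 1000
= 183.3471 mW/m^2

183.3471


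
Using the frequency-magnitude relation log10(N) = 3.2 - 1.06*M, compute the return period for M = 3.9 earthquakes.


log10(N) = 3.2 - 1.06*3.9 = -0.934
N = 10^-0.934 = 0.116413
T = 1/N = 1/0.116413 = 8.5901 years

8.5901


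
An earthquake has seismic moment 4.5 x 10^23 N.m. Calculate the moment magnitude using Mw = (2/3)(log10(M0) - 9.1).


log10(M0) = log10(4.5 x 10^23) = 23.6532
Mw = 2/3 * (23.6532 - 9.1)
= 2/3 * 14.5532
= 9.7

9.7


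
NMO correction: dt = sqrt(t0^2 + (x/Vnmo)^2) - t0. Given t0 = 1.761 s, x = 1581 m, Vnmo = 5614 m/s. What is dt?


x/Vnmo = 1581/5614 = 0.281617
(x/Vnmo)^2 = 0.079308
t0^2 = 3.101121
sqrt(3.101121 + 0.079308) = 1.783376
dt = 1.783376 - 1.761 = 0.022376

0.022376


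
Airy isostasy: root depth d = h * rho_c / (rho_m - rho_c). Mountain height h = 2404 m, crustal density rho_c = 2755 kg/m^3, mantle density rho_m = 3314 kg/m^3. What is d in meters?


rho_m - rho_c = 3314 - 2755 = 559
d = 2404 * 2755 / 559
= 6623020 / 559
= 11847.98 m

11847.98


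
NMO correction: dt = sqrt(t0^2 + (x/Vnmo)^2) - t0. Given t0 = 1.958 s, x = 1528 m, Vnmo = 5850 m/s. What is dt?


x/Vnmo = 1528/5850 = 0.261197
(x/Vnmo)^2 = 0.068224
t0^2 = 3.833764
sqrt(3.833764 + 0.068224) = 1.975345
dt = 1.975345 - 1.958 = 0.017345

0.017345


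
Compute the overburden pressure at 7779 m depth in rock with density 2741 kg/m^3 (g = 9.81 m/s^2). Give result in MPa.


P = rho * g * z / 1e6
= 2741 * 9.81 * 7779 / 1e6
= 209171164.59 / 1e6
= 209.1712 MPa

209.1712


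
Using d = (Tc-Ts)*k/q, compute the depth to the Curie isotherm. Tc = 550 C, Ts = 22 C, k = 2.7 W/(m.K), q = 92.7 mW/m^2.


T_Curie - T_surf = 550 - 22 = 528 C
Convert q to W/m^2: 92.7 mW/m^2 = 0.0927 W/m^2
d = 528 * 2.7 / 0.0927 = 15378.64 m

15378.64


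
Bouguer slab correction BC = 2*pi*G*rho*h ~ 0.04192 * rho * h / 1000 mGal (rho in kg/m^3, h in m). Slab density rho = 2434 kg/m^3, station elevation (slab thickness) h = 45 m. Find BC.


BC = 0.04192 * rho * h / 1000
= 0.04192 * 2434 * 45 / 1000
= 4.5915 mGal

4.5915


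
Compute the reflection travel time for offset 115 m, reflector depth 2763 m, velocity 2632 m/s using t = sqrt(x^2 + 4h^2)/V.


x^2 + 4h^2 = 115^2 + 4*2763^2 = 13225 + 30536676 = 30549901
sqrt(30549901) = 5527.1965
t = 5527.1965 / 2632 = 2.1 s

2.1


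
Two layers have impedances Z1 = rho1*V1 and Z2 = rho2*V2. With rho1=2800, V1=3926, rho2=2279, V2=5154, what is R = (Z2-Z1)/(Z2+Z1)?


Z1 = 2800 * 3926 = 10992800
Z2 = 2279 * 5154 = 11745966
R = (11745966 - 10992800) / (11745966 + 10992800) = 753166 / 22738766 = 0.0331

0.0331


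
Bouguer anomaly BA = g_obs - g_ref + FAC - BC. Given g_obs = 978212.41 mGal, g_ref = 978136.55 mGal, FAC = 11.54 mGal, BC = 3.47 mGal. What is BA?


BA = g_obs - g_ref + FAC - BC
= 978212.41 - 978136.55 + 11.54 - 3.47
= 83.93 mGal

83.93


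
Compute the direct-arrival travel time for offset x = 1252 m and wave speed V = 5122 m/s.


t = x / V
= 1252 / 5122
= 0.2444 s

0.2444


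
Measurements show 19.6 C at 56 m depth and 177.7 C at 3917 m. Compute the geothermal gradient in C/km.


dT = 177.7 - 19.6 = 158.1 C
dz = 3917 - 56 = 3861 m
gradient = dT/dz * 1000 = 158.1/3861 * 1000 = 40.9479 C/km

40.9479


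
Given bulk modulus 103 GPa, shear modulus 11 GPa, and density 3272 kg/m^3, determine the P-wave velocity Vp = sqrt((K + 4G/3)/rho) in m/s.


First compute the effective modulus:
K + 4G/3 = 103e9 + 4*11e9/3 = 117666666666.67 Pa
Then divide by density:
117666666666.67 / 3272 = 35961695.1915 Pa/(kg/m^3)
Take the square root:
Vp = sqrt(35961695.1915) = 5996.81 m/s

5996.81


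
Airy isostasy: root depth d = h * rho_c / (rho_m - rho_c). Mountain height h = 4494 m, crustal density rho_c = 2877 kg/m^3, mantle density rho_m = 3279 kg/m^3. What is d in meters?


rho_m - rho_c = 3279 - 2877 = 402
d = 4494 * 2877 / 402
= 12929238 / 402
= 32162.28 m

32162.28


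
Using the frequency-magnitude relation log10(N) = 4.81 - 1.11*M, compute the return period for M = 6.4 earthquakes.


log10(N) = 4.81 - 1.11*6.4 = -2.294
N = 10^-2.294 = 0.005082
T = 1/N = 1/0.005082 = 196.7886 years

196.7886


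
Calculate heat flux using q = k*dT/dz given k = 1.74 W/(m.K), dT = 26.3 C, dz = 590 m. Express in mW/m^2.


q = k * dT / dz * 1000
= 1.74 * 26.3 / 590 * 1000
= 0.077563 * 1000
= 77.5627 mW/m^2

77.5627


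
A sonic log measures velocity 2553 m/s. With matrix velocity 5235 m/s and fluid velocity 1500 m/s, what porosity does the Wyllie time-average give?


1/V - 1/Vm = 1/2553 - 1/5235 = 0.00020067
1/Vf - 1/Vm = 1/1500 - 1/5235 = 0.00047564
phi = 0.00020067 / 0.00047564 = 0.4219

0.4219


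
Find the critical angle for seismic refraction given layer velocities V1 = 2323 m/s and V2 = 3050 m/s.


V1/V2 = 2323/3050 = 0.761639
theta_c = arcsin(0.761639) = 49.6089 degrees

49.6089


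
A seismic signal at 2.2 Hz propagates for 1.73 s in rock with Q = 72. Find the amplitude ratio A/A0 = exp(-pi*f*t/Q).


pi*f*t/Q = pi*2.2*1.73/72 = 0.166068
A/A0 = exp(-0.166068) = 0.846989

0.846989


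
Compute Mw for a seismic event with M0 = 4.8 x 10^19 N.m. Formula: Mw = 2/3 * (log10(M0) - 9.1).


log10(M0) = log10(4.8 x 10^19) = 19.6812
Mw = 2/3 * (19.6812 - 9.1)
= 2/3 * 10.5812
= 7.05

7.05


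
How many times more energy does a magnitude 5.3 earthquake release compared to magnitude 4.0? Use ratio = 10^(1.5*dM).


M2 - M1 = 5.3 - 4.0 = 1.3
1.5 * 1.3 = 1.95
ratio = 10^1.95 = 89.13

89.13


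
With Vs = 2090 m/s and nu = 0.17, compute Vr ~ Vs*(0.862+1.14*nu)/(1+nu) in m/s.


Numerator factor = 0.862 + 1.14*0.17 = 1.0558
Denominator = 1 + 0.17 = 1.17
Vr = 2090 * 1.0558 / 1.17 = 1886.0 m/s

1886.0


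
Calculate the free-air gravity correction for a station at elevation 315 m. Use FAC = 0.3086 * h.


FAC = 0.3086 * h
= 0.3086 * 315
= 97.209 mGal

97.209


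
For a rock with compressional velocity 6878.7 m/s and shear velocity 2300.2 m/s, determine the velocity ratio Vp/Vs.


Vp/Vs = 6878.7 / 2300.2
= 2.9905

2.9905


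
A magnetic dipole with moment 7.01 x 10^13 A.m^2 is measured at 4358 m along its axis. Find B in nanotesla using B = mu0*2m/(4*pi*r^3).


m = 7.01 x 10^13 = 70100000000000 A.m^2
2m = 140200000000000 A.m^2
r^3 = 4358^3 = 82767850712
B = (4pi*10^-7) * 140200000000000 / (4*pi * 82767850712) * 1e9
= 176180516.013316 / 1040091487000.94 * 1e9
= 169389.4414 nT

169389.4414


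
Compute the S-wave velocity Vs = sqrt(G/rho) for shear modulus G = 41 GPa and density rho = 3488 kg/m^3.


Convert G to Pa: G = 41e9 Pa
Compute G/rho = 41e9 / 3488 = 11754587.156
Vs = sqrt(11754587.156) = 3428.5 m/s

3428.5


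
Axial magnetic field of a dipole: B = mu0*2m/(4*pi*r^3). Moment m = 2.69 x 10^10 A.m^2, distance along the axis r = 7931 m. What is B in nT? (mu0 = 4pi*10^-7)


m = 2.69 x 10^10 = 26900000000 A.m^2
2m = 53800000000 A.m^2
r^3 = 7931^3 = 498865935491
B = (4pi*10^-7) * 53800000000 / (4*pi * 498865935491) * 1e9
= 67607.073905 / 6268934232258.9 * 1e9
= 10.7845 nT

10.7845


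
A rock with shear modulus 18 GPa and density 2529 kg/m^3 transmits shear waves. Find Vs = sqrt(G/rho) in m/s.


Convert G to Pa: G = 18e9 Pa
Compute G/rho = 18e9 / 2529 = 7117437.7224
Vs = sqrt(7117437.7224) = 2667.85 m/s

2667.85


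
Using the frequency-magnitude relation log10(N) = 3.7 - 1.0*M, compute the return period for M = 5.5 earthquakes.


log10(N) = 3.7 - 1.0*5.5 = -1.8
N = 10^-1.8 = 0.015849
T = 1/N = 1/0.015849 = 63.0957 years

63.0957


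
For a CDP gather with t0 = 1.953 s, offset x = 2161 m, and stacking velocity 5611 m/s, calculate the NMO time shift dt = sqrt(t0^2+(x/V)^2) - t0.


x/Vnmo = 2161/5611 = 0.385136
(x/Vnmo)^2 = 0.14833
t0^2 = 3.814209
sqrt(3.814209 + 0.14833) = 1.990613
dt = 1.990613 - 1.953 = 0.037613

0.037613


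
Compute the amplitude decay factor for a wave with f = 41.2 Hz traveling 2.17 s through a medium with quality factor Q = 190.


pi*f*t/Q = pi*41.2*2.17/190 = 1.478268
A/A0 = exp(-1.478268) = 0.228032

0.228032


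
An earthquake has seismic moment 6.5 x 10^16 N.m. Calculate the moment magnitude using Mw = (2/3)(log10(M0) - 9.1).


log10(M0) = log10(6.5 x 10^16) = 16.8129
Mw = 2/3 * (16.8129 - 9.1)
= 2/3 * 7.7129
= 5.14

5.14


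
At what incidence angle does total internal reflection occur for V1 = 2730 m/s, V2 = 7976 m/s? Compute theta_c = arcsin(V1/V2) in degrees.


V1/V2 = 2730/7976 = 0.342277
theta_c = arcsin(0.342277) = 20.0157 degrees

20.0157


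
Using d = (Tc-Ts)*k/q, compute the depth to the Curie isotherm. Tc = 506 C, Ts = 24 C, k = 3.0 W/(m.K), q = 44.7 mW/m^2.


T_Curie - T_surf = 506 - 24 = 482 C
Convert q to W/m^2: 44.7 mW/m^2 = 0.0447 W/m^2
d = 482 * 3.0 / 0.0447 = 32348.99 m

32348.99


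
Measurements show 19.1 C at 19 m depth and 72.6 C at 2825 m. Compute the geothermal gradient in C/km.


dT = 72.6 - 19.1 = 53.5 C
dz = 2825 - 19 = 2806 m
gradient = dT/dz * 1000 = 53.5/2806 * 1000 = 19.0663 C/km

19.0663


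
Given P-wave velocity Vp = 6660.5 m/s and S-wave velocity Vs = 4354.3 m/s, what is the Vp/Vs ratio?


Vp/Vs = 6660.5 / 4354.3
= 1.5296

1.5296


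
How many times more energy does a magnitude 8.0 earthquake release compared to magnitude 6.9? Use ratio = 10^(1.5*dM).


M2 - M1 = 8.0 - 6.9 = 1.1
1.5 * 1.1 = 1.65
ratio = 10^1.65 = 44.67

44.67


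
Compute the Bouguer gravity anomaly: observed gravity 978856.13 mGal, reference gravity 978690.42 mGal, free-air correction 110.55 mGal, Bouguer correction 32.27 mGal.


BA = g_obs - g_ref + FAC - BC
= 978856.13 - 978690.42 + 110.55 - 32.27
= 243.99 mGal

243.99


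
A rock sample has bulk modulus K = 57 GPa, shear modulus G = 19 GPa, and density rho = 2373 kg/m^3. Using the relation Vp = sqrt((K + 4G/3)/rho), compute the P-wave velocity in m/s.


First compute the effective modulus:
K + 4G/3 = 57e9 + 4*19e9/3 = 82333333333.33 Pa
Then divide by density:
82333333333.33 / 2373 = 34695884.2534 Pa/(kg/m^3)
Take the square root:
Vp = sqrt(34695884.2534) = 5890.32 m/s

5890.32


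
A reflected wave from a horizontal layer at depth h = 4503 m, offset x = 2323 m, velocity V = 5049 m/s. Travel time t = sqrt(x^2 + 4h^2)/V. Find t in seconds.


x^2 + 4h^2 = 2323^2 + 4*4503^2 = 5396329 + 81108036 = 86504365
sqrt(86504365) = 9300.7723
t = 9300.7723 / 5049 = 1.8421 s

1.8421


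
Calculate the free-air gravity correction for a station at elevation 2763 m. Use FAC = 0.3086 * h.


FAC = 0.3086 * h
= 0.3086 * 2763
= 852.6618 mGal

852.6618


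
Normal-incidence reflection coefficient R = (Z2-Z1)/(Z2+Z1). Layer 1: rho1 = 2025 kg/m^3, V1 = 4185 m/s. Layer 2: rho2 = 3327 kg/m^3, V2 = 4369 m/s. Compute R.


Z1 = 2025 * 4185 = 8474625
Z2 = 3327 * 4369 = 14535663
R = (14535663 - 8474625) / (14535663 + 8474625) = 6061038 / 23010288 = 0.2634

0.2634


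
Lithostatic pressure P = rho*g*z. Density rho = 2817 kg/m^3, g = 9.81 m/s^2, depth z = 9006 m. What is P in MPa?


P = rho * g * z / 1e6
= 2817 * 9.81 * 9006 / 1e6
= 248878738.62 / 1e6
= 248.8787 MPa

248.8787


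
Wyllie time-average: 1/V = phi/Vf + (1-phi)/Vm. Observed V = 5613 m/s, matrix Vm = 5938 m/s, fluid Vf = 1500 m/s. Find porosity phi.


1/V - 1/Vm = 1/5613 - 1/5938 = 9.75e-06
1/Vf - 1/Vm = 1/1500 - 1/5938 = 0.00049826
phi = 9.75e-06 / 0.00049826 = 0.0196

0.0196


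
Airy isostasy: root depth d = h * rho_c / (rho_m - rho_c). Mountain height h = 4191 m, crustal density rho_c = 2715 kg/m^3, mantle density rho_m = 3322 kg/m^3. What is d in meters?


rho_m - rho_c = 3322 - 2715 = 607
d = 4191 * 2715 / 607
= 11378565 / 607
= 18745.58 m

18745.58


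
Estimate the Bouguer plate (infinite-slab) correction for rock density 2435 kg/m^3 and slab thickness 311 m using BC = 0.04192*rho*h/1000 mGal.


BC = 0.04192 * rho * h / 1000
= 0.04192 * 2435 * 311 / 1000
= 31.7454 mGal

31.7454


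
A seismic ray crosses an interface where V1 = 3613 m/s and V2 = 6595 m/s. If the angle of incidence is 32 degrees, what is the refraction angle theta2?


sin(theta1) = sin(32 deg) = 0.529919
sin(theta2) = V2/V1 * sin(theta1) = 6595/3613 * 0.529919 = 0.96729
theta2 = arcsin(0.96729) = 75.3049 degrees

75.3049


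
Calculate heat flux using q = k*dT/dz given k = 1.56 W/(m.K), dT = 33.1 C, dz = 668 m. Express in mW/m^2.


q = k * dT / dz * 1000
= 1.56 * 33.1 / 668 * 1000
= 0.077299 * 1000
= 77.2994 mW/m^2

77.2994


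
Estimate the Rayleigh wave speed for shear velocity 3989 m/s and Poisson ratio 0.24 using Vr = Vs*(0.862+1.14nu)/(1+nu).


Numerator factor = 0.862 + 1.14*0.24 = 1.1356
Denominator = 1 + 0.24 = 1.24
Vr = 3989 * 1.1356 / 1.24 = 3653.15 m/s

3653.15


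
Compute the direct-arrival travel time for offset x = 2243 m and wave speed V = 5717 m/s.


t = x / V
= 2243 / 5717
= 0.3923 s

0.3923


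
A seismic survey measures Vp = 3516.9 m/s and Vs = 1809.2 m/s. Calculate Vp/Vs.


Vp/Vs = 3516.9 / 1809.2
= 1.9439

1.9439


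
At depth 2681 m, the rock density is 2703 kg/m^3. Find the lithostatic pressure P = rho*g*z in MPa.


P = rho * g * z / 1e6
= 2703 * 9.81 * 2681 / 1e6
= 71090548.83 / 1e6
= 71.0905 MPa

71.0905


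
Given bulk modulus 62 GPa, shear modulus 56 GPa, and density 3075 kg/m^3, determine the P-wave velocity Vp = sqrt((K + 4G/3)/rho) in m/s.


First compute the effective modulus:
K + 4G/3 = 62e9 + 4*56e9/3 = 136666666666.67 Pa
Then divide by density:
136666666666.67 / 3075 = 44444444.4444 Pa/(kg/m^3)
Take the square root:
Vp = sqrt(44444444.4444) = 6666.67 m/s

6666.67


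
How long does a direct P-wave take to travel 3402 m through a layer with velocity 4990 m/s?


t = x / V
= 3402 / 4990
= 0.6818 s

0.6818


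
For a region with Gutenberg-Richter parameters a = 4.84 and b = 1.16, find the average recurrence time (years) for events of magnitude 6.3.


log10(N) = 4.84 - 1.16*6.3 = -2.468
N = 10^-2.468 = 0.003404
T = 1/N = 1/0.003404 = 293.765 years

293.765


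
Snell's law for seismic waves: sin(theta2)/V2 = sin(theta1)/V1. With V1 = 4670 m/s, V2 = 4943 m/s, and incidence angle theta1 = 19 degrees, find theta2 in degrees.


sin(theta1) = sin(19 deg) = 0.325568
sin(theta2) = V2/V1 * sin(theta1) = 4943/4670 * 0.325568 = 0.3446
theta2 = arcsin(0.3446) = 20.1574 degrees

20.1574


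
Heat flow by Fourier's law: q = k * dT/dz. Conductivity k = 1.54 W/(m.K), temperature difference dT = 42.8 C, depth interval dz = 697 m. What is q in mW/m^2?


q = k * dT / dz * 1000
= 1.54 * 42.8 / 697 * 1000
= 0.094565 * 1000
= 94.5653 mW/m^2

94.5653


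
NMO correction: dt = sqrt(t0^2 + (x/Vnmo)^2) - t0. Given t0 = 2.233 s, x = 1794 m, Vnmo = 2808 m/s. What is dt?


x/Vnmo = 1794/2808 = 0.638889
(x/Vnmo)^2 = 0.408179
t0^2 = 4.986289
sqrt(4.986289 + 0.408179) = 2.322599
dt = 2.322599 - 2.233 = 0.089599

0.089599


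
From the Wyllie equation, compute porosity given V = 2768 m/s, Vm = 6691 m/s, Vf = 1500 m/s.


1/V - 1/Vm = 1/2768 - 1/6691 = 0.00021182
1/Vf - 1/Vm = 1/1500 - 1/6691 = 0.00051721
phi = 0.00021182 / 0.00051721 = 0.4095

0.4095


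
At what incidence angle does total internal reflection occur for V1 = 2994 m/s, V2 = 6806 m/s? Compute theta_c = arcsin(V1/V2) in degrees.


V1/V2 = 2994/6806 = 0.439906
theta_c = arcsin(0.439906) = 26.0979 degrees

26.0979


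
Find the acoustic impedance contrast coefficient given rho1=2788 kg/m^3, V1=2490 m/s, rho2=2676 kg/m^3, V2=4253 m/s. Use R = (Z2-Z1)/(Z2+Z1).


Z1 = 2788 * 2490 = 6942120
Z2 = 2676 * 4253 = 11381028
R = (11381028 - 6942120) / (11381028 + 6942120) = 4438908 / 18323148 = 0.2423

0.2423


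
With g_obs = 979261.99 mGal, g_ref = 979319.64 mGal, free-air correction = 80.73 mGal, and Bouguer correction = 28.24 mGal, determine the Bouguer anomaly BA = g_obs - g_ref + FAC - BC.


BA = g_obs - g_ref + FAC - BC
= 979261.99 - 979319.64 + 80.73 - 28.24
= -5.16 mGal

-5.16


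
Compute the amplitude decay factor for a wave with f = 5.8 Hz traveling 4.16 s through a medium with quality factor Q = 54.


pi*f*t/Q = pi*5.8*4.16/54 = 1.40371
A/A0 = exp(-1.40371) = 0.245684

0.245684


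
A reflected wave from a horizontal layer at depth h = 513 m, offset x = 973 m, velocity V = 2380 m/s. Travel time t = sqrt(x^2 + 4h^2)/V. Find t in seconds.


x^2 + 4h^2 = 973^2 + 4*513^2 = 946729 + 1052676 = 1999405
sqrt(1999405) = 1414.0032
t = 1414.0032 / 2380 = 0.5941 s

0.5941


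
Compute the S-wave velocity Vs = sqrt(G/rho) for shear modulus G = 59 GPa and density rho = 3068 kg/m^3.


Convert G to Pa: G = 59e9 Pa
Compute G/rho = 59e9 / 3068 = 19230769.2308
Vs = sqrt(19230769.2308) = 4385.29 m/s

4385.29


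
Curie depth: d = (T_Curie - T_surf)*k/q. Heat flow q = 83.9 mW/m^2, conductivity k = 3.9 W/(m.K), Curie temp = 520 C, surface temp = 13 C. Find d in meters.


T_Curie - T_surf = 520 - 13 = 507 C
Convert q to W/m^2: 83.9 mW/m^2 = 0.0839 W/m^2
d = 507 * 3.9 / 0.0839 = 23567.34 m

23567.34


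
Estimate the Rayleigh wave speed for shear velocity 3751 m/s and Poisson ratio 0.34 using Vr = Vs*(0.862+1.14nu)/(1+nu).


Numerator factor = 0.862 + 1.14*0.34 = 1.2496
Denominator = 1 + 0.34 = 1.34
Vr = 3751 * 1.2496 / 1.34 = 3497.95 m/s

3497.95


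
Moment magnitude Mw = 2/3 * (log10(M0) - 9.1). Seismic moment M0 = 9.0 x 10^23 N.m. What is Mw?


log10(M0) = log10(9.0 x 10^23) = 23.9542
Mw = 2/3 * (23.9542 - 9.1)
= 2/3 * 14.8542
= 9.9

9.9


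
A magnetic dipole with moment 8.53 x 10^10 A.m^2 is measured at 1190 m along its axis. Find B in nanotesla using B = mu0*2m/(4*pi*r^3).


m = 8.53 x 10^10 = 85300000000 A.m^2
2m = 170600000000 A.m^2
r^3 = 1190^3 = 1685159000
B = (4pi*10^-7) * 170600000000 / (4*pi * 1685159000) * 1e9
= 214382.282681 / 21176332538.12 * 1e9
= 10123.6738 nT

10123.6738


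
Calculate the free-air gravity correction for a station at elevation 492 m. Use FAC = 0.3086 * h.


FAC = 0.3086 * h
= 0.3086 * 492
= 151.8312 mGal

151.8312


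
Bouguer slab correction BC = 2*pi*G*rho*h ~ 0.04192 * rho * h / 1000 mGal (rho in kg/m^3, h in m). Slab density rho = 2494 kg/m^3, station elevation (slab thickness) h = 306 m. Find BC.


BC = 0.04192 * rho * h / 1000
= 0.04192 * 2494 * 306 / 1000
= 31.9918 mGal

31.9918


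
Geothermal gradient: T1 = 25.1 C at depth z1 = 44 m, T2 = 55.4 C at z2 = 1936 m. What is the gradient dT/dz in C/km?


dT = 55.4 - 25.1 = 30.3 C
dz = 1936 - 44 = 1892 m
gradient = dT/dz * 1000 = 30.3/1892 * 1000 = 16.0148 C/km

16.0148


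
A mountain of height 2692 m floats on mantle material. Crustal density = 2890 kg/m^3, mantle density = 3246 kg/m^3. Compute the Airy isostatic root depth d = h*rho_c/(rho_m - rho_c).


rho_m - rho_c = 3246 - 2890 = 356
d = 2692 * 2890 / 356
= 7779880 / 356
= 21853.6 m

21853.6


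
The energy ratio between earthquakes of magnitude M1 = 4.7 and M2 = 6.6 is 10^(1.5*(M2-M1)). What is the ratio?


M2 - M1 = 6.6 - 4.7 = 1.9
1.5 * 1.9 = 2.85
ratio = 10^2.85 = 707.95

707.95


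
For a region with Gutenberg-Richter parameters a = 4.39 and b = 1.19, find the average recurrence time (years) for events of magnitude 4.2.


log10(N) = 4.39 - 1.19*4.2 = -0.608
N = 10^-0.608 = 0.246604
T = 1/N = 1/0.246604 = 4.0551 years

4.0551


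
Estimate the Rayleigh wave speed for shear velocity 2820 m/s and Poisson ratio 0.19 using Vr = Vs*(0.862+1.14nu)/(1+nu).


Numerator factor = 0.862 + 1.14*0.19 = 1.0786
Denominator = 1 + 0.19 = 1.19
Vr = 2820 * 1.0786 / 1.19 = 2556.01 m/s

2556.01


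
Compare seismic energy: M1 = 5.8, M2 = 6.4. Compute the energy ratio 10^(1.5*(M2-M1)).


M2 - M1 = 6.4 - 5.8 = 0.6
1.5 * 0.6 = 0.9
ratio = 10^0.9 = 7.94

7.94


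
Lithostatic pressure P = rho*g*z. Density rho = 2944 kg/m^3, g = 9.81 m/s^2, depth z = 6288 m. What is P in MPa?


P = rho * g * z / 1e6
= 2944 * 9.81 * 6288 / 1e6
= 181601464.32 / 1e6
= 181.6015 MPa

181.6015


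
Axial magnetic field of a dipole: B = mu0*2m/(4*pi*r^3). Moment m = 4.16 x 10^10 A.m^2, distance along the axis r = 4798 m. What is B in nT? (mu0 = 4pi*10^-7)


m = 4.16 x 10^10 = 41600000000 A.m^2
2m = 83200000000 A.m^2
r^3 = 4798^3 = 110453817592
B = (4pi*10^-7) * 83200000000 / (4*pi * 110453817592) * 1e9
= 104552.203511 / 1388003607631.9 * 1e9
= 75.3256 nT

75.3256


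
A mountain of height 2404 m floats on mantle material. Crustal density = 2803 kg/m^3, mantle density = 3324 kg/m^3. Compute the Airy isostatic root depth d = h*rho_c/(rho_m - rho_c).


rho_m - rho_c = 3324 - 2803 = 521
d = 2404 * 2803 / 521
= 6738412 / 521
= 12933.61 m

12933.61


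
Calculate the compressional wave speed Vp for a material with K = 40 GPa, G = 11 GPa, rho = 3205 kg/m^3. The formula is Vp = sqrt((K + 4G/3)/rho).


First compute the effective modulus:
K + 4G/3 = 40e9 + 4*11e9/3 = 54666666666.67 Pa
Then divide by density:
54666666666.67 / 3205 = 17056682.2673 Pa/(kg/m^3)
Take the square root:
Vp = sqrt(17056682.2673) = 4129.97 m/s

4129.97


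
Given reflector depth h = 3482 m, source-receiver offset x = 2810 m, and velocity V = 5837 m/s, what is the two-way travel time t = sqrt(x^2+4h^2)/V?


x^2 + 4h^2 = 2810^2 + 4*3482^2 = 7896100 + 48497296 = 56393396
sqrt(56393396) = 7509.5536
t = 7509.5536 / 5837 = 1.2865 s

1.2865


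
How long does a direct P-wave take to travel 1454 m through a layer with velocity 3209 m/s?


t = x / V
= 1454 / 3209
= 0.4531 s

0.4531


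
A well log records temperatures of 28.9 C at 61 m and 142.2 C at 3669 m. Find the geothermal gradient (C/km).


dT = 142.2 - 28.9 = 113.3 C
dz = 3669 - 61 = 3608 m
gradient = dT/dz * 1000 = 113.3/3608 * 1000 = 31.4024 C/km

31.4024


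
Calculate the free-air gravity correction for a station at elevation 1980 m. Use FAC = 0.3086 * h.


FAC = 0.3086 * h
= 0.3086 * 1980
= 611.028 mGal

611.028


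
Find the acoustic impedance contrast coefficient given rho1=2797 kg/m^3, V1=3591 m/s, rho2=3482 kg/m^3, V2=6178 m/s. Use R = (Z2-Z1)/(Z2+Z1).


Z1 = 2797 * 3591 = 10044027
Z2 = 3482 * 6178 = 21511796
R = (21511796 - 10044027) / (21511796 + 10044027) = 11467769 / 31555823 = 0.3634

0.3634


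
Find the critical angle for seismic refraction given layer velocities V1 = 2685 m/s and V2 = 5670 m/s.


V1/V2 = 2685/5670 = 0.473545
theta_c = arcsin(0.473545) = 28.2647 degrees

28.2647


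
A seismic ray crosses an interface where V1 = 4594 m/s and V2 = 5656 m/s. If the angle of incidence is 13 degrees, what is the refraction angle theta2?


sin(theta1) = sin(13 deg) = 0.224951
sin(theta2) = V2/V1 * sin(theta1) = 5656/4594 * 0.224951 = 0.276953
theta2 = arcsin(0.276953) = 16.0784 degrees

16.0784


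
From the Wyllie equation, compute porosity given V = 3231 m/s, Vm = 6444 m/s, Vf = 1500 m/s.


1/V - 1/Vm = 1/3231 - 1/6444 = 0.00015432
1/Vf - 1/Vm = 1/1500 - 1/6444 = 0.00051148
phi = 0.00015432 / 0.00051148 = 0.3017

0.3017


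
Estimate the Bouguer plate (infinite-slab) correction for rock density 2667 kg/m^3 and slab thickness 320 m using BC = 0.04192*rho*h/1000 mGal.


BC = 0.04192 * rho * h / 1000
= 0.04192 * 2667 * 320 / 1000
= 35.7762 mGal

35.7762


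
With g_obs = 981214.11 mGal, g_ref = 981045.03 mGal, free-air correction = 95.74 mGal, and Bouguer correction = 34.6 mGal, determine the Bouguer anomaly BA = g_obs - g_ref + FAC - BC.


BA = g_obs - g_ref + FAC - BC
= 981214.11 - 981045.03 + 95.74 - 34.6
= 230.22 mGal

230.22


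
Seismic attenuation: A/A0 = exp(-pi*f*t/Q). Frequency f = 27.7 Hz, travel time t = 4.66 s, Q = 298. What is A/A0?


pi*f*t/Q = pi*27.7*4.66/298 = 1.360816
A/A0 = exp(-1.360816) = 0.256452

0.256452


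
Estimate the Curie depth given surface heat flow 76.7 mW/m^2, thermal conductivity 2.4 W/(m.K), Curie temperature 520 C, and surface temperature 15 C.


T_Curie - T_surf = 520 - 15 = 505 C
Convert q to W/m^2: 76.7 mW/m^2 = 0.0767 W/m^2
d = 505 * 2.4 / 0.0767 = 15801.83 m

15801.83


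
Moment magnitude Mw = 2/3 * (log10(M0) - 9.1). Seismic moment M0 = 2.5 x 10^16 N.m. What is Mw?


log10(M0) = log10(2.5 x 10^16) = 16.3979
Mw = 2/3 * (16.3979 - 9.1)
= 2/3 * 7.2979
= 4.87

4.87


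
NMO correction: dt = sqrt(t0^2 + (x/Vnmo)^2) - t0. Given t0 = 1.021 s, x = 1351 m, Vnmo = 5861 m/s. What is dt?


x/Vnmo = 1351/5861 = 0.230507
(x/Vnmo)^2 = 0.053133
t0^2 = 1.042441
sqrt(1.042441 + 0.053133) = 1.046697
dt = 1.046697 - 1.021 = 0.025697

0.025697


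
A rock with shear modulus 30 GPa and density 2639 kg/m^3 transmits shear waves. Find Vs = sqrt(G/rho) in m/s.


Convert G to Pa: G = 30e9 Pa
Compute G/rho = 30e9 / 2639 = 11367942.4024
Vs = sqrt(11367942.4024) = 3371.64 m/s

3371.64
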